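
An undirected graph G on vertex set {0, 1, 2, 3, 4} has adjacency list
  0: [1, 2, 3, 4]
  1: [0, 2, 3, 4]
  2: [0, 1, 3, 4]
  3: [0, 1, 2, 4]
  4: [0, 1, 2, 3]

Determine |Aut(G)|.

Every vertex has degree 4, so G is the complete graph K_5. Every bijection on the vertex set is an automorphism of K_5; hence Aut(K_5) ≅ S_5, order 120.

120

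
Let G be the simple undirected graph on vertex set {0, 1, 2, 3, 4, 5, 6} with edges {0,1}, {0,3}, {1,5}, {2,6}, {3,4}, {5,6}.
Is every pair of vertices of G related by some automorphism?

Automorphisms preserve degree, but G has vertices of degree 1 and vertices of degree 2; no automorphism maps one to the other, so G is not vertex-transitive.

No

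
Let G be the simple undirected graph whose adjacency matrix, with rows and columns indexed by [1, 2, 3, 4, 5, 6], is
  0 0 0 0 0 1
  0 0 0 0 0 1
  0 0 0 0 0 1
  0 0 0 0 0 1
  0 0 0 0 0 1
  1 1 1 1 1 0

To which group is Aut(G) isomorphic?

the symmetric group on 5 letters

Vertex 6 has degree 5 and every other vertex has degree 1, so G is the star K_{1,5} with centre 6. The 5 leaves are pairwise interchangeable while the centre is fixed, giving Aut(G) = S_5.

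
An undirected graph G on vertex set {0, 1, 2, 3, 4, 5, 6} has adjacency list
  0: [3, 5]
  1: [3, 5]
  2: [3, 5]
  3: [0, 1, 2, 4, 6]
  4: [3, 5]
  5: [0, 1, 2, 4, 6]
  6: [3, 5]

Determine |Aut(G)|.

The vertices split by degree into {3, 5} (degree 5) and {0, 1, 2, 4, 6} (degree 2); every edge runs between the two parts, so G is the complete bipartite graph K_{2,5}. The parts have unequal sizes, so no automorphism swaps them; each part is permuted independently, giving S_2 × S_5 of order 2!·5! = 240.

240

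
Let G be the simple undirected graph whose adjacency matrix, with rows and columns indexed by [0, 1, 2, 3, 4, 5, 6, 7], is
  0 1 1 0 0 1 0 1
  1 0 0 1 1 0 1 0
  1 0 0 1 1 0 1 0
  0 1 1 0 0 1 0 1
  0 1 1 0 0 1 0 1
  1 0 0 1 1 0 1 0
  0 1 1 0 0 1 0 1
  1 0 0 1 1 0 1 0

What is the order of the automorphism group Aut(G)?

G is 4-regular and bipartite with parts {0, 3, 4, 6} and {1, 2, 5, 7} (each part is independent and every cross-pair is an edge), so G = K_{4,4}. Each part can be permuted independently (S_4 × S_4) and the two equal-size parts can also be swapped, giving (S_4 × S_4) ⋊ Z_2 of order 2·(4!)² = 1152.

1152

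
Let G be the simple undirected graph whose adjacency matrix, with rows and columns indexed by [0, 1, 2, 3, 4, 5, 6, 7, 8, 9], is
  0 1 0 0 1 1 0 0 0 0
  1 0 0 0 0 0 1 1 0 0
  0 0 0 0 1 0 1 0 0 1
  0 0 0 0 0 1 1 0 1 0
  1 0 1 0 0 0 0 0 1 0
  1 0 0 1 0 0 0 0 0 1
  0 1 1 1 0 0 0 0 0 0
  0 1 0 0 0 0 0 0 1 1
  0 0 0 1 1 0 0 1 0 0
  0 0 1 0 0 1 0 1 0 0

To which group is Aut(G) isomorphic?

S_5

G is 3-regular on 10 vertices with no triangles and no 4-cycles (girth 5): this is the Petersen graph. Viewing the Petersen graph as the Kneser graph K(5,2) — vertices are 2-subsets of {1,…,5}, edges join disjoint pairs — its automorphisms are exactly the permutations of the 5-element set, so Aut ≅ S_5 of order 120.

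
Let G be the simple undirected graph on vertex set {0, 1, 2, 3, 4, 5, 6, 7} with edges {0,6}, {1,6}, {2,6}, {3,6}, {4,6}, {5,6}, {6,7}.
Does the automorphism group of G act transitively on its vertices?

Vertex 6 is the only vertex of degree 7, so every automorphism fixes it; G is not vertex-transitive.

No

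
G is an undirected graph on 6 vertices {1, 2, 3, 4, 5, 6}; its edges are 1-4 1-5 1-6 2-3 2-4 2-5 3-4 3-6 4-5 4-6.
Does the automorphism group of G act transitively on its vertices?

No

Vertex 4 is the only vertex of degree 5, so every automorphism fixes it; G is not vertex-transitive.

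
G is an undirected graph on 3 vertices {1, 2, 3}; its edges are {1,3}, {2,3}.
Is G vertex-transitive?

Vertex 3 is the only vertex of degree 2, so every automorphism fixes it; G is not vertex-transitive.

No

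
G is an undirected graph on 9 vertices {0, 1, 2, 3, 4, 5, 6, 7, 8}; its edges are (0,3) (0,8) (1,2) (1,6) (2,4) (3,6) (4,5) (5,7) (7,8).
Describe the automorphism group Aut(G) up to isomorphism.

D_9

G is 2-regular and connected on 9 vertices, i.e. the cycle C_9. The automorphisms of the 9-cycle are exactly the symmetries of a regular 9-gon: the dihedral group D_9, |D_9| = 18.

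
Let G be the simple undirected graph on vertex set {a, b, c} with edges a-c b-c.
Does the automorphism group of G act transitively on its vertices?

Vertex c is the only vertex of degree 2, so every automorphism fixes it; G is not vertex-transitive.

No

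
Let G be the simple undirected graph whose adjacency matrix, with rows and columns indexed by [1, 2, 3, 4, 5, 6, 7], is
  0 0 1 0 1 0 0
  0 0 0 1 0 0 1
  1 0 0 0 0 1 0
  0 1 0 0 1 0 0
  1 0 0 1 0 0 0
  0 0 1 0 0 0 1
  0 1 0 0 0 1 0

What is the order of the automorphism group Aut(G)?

14

Every vertex has degree 2 and the graph is connected, so G is the 7-cycle C_7. The automorphisms of the 7-cycle are exactly the symmetries of a regular 7-gon: the dihedral group D_7, |D_7| = 14.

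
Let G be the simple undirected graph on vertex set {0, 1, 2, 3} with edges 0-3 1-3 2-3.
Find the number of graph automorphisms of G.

6

Vertex 3 has degree 3 and every other vertex has degree 1, so G is the star K_{1,3} with centre 3. Any automorphism fixes the centre and permutes the 3 leaves freely, so Aut(G) ≅ S_3 of order 3! = 6.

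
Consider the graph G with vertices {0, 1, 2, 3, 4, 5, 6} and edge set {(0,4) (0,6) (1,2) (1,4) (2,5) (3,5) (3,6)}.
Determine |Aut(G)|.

14

Every vertex has degree 2 and the graph is connected, so G is the 7-cycle C_7. C_7 has 7 rotations and 7 reflections, so Aut(C_7) ≅ D_7 of order 14.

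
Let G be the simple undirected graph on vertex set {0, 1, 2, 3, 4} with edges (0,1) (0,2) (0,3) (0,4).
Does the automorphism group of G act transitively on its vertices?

No

Vertex 0 is the only vertex of degree 4, so every automorphism fixes it; G is not vertex-transitive.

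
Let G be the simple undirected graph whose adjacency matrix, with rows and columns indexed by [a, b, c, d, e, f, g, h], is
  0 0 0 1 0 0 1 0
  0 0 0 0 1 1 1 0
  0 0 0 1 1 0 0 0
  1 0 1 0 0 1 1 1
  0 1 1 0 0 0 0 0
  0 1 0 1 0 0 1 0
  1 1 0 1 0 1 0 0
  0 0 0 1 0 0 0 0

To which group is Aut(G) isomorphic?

the trivial group

Degrees alone do not determine every vertex (e.g. a and c both have degree 2), but their neighbour-degree multisets differ: N(a) has degrees [4, 5] while N(c) has degrees [2, 5]. Repeating this refinement separates all vertices, so the only automorphism is the identity.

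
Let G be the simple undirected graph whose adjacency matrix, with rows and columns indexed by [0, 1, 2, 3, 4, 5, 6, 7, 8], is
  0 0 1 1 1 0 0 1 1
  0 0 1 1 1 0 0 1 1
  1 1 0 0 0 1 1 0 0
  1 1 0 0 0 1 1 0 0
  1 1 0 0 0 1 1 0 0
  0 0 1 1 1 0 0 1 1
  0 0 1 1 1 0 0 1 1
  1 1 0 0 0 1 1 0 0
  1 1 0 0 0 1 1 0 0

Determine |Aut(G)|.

2880

The vertices split by degree into {0, 1, 5, 6} (degree 5) and {2, 3, 4, 7, 8} (degree 4); every edge runs between the two parts, so G is the complete bipartite graph K_{4,5}. Automorphisms preserve the bipartition setwise (since the parts differ in size) and act as S_5 × S_4 within it; |Aut| = 2880.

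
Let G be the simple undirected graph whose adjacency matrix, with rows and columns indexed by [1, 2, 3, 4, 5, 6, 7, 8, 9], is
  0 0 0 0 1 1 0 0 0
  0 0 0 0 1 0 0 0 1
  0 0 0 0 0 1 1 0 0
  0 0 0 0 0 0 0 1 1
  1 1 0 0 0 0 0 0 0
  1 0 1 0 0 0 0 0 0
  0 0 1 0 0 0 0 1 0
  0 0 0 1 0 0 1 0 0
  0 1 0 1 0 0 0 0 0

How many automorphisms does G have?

G is 2-regular and connected on 9 vertices, i.e. the cycle C_9. C_9 has 9 rotations and 9 reflections, so Aut(C_9) ≅ D_9 of order 18.

18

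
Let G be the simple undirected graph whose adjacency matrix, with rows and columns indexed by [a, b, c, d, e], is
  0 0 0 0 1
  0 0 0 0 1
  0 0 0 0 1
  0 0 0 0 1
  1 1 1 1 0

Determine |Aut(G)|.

Vertex e has degree 4 and every other vertex has degree 1, so G is the star K_{1,4} with centre e. The 4 leaves are pairwise interchangeable while the centre is fixed, giving Aut(G) = S_4.

24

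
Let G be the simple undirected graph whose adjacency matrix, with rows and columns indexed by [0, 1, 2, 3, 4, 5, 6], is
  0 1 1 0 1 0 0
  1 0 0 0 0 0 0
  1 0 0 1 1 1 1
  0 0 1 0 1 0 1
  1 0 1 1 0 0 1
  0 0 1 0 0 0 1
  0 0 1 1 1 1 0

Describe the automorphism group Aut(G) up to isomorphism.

1

Degrees alone do not determine every vertex (e.g. 0 and 3 both have degree 3), but their neighbour-degree multisets differ: N(0) has degrees [1, 4, 5] while N(3) has degrees [4, 4, 5]. Repeating this refinement separates all vertices, so the only automorphism is the identity.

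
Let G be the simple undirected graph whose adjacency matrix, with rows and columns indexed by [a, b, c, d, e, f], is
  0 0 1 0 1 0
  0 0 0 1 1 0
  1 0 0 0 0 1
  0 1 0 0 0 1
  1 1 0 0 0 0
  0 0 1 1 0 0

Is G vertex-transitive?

G is 2-regular and connected on 6 vertices, i.e. the cycle C_6. The automorphisms of the 6-cycle are exactly the symmetries of a regular 6-gon: the dihedral group D_6, |D_6| = 12. This group acts transitively on the 6 vertices.

Yes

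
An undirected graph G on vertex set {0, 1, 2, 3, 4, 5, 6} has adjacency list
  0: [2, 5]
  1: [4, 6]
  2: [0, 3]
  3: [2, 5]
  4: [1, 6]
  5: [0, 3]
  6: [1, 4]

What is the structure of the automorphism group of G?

D_4 × D_3

G has two connected components, {0, 2, 3, 5} and {1, 4, 6}; each is 2-regular, so G = C_4 ⊔ C_3. No automorphism exchanges components of different sizes, hence Aut(G) is the direct product D_4 × D_3, order 48.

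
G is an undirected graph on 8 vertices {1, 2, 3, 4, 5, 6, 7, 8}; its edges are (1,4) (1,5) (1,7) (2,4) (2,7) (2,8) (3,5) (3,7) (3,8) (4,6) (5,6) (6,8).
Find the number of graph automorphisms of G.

48

G is 3-regular and bipartite on 2^3 = 8 vertices with girth 4; it is the hypercube graph Q_3. The symmetry group of the 3-cube is the hyperoctahedral group B_3 = Z_2 ≀ S_3, of order 2^3·3! = 48.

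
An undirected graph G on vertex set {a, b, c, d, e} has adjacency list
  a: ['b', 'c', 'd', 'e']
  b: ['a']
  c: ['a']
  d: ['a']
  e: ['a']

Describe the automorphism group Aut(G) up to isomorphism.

S_4

Vertex a has degree 4 and every other vertex has degree 1, so G is the star K_{1,4} with centre a. Any automorphism fixes the centre and permutes the 4 leaves freely, so Aut(G) ≅ S_4 of order 4! = 24.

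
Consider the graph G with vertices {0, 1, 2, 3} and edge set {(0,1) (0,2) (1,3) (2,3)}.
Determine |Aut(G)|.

G is 2-regular and bipartite on 2^2 = 4 vertices with girth 4; it is the hypercube graph Q_2. Aut(Q_2) consists of the signed permutations of the 2 coordinate axes: 2! permutations times 2^2 sign flips, so |Aut| = 2^2·2! = 8.

8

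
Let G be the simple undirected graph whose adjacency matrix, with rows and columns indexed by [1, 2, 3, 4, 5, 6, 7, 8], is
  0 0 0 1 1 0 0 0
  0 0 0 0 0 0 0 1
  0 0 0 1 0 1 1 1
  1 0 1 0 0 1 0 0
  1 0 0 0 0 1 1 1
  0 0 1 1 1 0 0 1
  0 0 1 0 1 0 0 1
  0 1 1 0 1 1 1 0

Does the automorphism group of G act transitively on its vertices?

No

Vertex 1 is the only vertex of degree 2, so every automorphism fixes it; G is not vertex-transitive.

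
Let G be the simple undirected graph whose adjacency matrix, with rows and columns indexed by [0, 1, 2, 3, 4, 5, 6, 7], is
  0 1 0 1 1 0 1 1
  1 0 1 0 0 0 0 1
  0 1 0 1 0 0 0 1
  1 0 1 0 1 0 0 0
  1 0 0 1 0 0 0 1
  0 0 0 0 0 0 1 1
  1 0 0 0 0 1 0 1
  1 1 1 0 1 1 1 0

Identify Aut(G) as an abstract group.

The degree sequence is [5, 3, 3, 3, 3, 2, 3, 6]. Checking the degree-preserving permutations of the vertex set shows that none except the identity preserves every edge, so Aut(G) is trivial.

{e}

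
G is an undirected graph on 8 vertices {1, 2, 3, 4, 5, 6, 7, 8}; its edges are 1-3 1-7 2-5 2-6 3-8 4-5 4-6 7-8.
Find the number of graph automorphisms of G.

G has two connected components, {1, 3, 7, 8} and {2, 4, 5, 6}; each is 2-regular, so G = C_4 ⊔ C_4. Aut of a disjoint union of two copies of C_4 is the wreath product D_4 ≀ Z_2, of order 2·8² = 128.

128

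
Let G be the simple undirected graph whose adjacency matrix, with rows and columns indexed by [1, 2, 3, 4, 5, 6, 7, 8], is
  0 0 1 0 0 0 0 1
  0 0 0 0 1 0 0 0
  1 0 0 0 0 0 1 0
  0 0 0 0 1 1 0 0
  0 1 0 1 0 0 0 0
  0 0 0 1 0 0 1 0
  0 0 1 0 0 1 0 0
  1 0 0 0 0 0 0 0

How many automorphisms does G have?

2

The degree sequence is [2, 1, 2, 2, 2, 2, 2, 1]; the two degree-1 vertices 2 and 8 are the ends of a path, so G = P_8. The only nontrivial automorphism of a path is the end-to-end reflection, so Aut(G) ≅ Z_2.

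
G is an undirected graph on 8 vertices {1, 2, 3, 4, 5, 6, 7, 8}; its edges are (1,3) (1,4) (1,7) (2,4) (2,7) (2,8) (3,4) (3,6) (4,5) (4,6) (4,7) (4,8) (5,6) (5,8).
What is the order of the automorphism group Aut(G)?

Vertex 4 is the unique vertex of degree 7; the remaining 7 vertices each have degree 3 and induce a cycle, so G is the wheel on 8 vertices with hub 4. Every automorphism fixes the hub and acts on the rim 7-cycle, so Aut(G) ≅ Aut(C_7) = D_7 of order 14.

14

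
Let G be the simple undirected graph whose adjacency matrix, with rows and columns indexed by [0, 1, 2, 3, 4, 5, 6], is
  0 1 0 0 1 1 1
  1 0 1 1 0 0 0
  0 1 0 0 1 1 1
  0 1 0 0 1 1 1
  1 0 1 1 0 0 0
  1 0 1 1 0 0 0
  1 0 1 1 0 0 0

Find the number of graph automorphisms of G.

The vertices split by degree into {0, 2, 3} (degree 4) and {1, 4, 5, 6} (degree 3); every edge runs between the two parts, so G is the complete bipartite graph K_{3,4}. Automorphisms preserve the bipartition setwise (since the parts differ in size) and act as S_4 × S_3 within it; |Aut| = 144.

144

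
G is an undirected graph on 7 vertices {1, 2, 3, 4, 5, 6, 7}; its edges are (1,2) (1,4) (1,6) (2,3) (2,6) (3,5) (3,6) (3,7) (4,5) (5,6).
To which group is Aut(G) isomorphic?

Degrees alone do not determine every vertex (e.g. 1 and 2 both have degree 3), but their neighbour-degree multisets differ: N(1) has degrees [2, 3, 4] while N(2) has degrees [3, 4, 4]. Repeating this refinement separates all vertices, so the only automorphism is the identity.

{e}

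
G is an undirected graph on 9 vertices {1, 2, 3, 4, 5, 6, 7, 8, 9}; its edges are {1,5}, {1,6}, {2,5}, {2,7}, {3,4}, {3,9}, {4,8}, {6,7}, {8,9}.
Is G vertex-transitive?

G has two connected components, {1, 2, 5, 6, 7} and {3, 4, 8, 9}; each is 2-regular, so G = C_5 ⊔ C_4. The orbit of 1 under Aut(G) is {1, 2, 5, 6, 7}, which does not contain 3, so G is not vertex-transitive.

No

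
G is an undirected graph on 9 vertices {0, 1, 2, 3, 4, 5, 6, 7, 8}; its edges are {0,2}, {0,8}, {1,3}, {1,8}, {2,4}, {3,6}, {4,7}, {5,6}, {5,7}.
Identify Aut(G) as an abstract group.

Every vertex has degree 2 and the graph is connected, so G is the 9-cycle C_9. The automorphisms of the 9-cycle are exactly the symmetries of a regular 9-gon: the dihedral group D_9, |D_9| = 18.

D_9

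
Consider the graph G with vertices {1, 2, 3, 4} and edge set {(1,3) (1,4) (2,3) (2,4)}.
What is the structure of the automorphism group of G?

G is 2-regular and bipartite on 2^2 = 4 vertices with girth 4; it is the hypercube graph Q_2. Aut(Q_2) consists of the signed permutations of the 2 coordinate axes: 2! permutations times 2^2 sign flips, so |Aut| = 2^2·2! = 8.

D_4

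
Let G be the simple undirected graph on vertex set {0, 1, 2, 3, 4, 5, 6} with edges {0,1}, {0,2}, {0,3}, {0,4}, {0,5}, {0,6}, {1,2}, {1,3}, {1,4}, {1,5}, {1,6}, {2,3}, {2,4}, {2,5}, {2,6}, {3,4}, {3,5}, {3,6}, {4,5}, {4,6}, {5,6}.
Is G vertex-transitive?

Yes

Every vertex has degree 6, so G is the complete graph K_7. Every bijection on the vertex set is an automorphism of K_7; hence Aut(K_7) ≅ S_7, order 5040. Under this action every vertex can be carried to every other, so G is vertex-transitive.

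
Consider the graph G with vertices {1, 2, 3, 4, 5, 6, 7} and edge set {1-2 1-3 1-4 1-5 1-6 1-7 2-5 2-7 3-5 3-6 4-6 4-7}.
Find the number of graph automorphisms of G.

Vertex 1 is the unique vertex of degree 6; the remaining 6 vertices each have degree 3 and induce a cycle, so G is the wheel on 7 vertices with hub 1. Every automorphism fixes the hub and acts on the rim 6-cycle, so Aut(G) ≅ Aut(C_6) = D_6 of order 12.

12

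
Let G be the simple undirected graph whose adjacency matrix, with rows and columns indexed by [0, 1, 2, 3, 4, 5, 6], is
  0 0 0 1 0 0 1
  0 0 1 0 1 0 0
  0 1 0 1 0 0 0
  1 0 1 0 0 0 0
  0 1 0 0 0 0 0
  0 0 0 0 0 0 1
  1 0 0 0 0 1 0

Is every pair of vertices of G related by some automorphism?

Automorphisms preserve degree, but G has vertices of degree 1 and vertices of degree 2; no automorphism maps one to the other, so G is not vertex-transitive.

No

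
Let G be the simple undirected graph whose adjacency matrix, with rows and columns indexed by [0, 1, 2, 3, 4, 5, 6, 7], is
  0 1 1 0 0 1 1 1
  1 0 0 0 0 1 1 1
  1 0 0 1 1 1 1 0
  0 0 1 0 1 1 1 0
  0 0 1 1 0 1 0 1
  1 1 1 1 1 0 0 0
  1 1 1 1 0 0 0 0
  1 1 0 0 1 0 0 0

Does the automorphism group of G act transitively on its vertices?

No

Vertex 7 is the only vertex of degree 3, so every automorphism fixes it; G is not vertex-transitive.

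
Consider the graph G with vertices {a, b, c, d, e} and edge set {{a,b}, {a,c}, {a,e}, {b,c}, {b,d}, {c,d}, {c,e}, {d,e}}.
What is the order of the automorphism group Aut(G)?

Vertex c is the unique vertex of degree 4; the remaining 4 vertices each have degree 3 and induce a cycle, so G is the wheel on 5 vertices with hub c. With the hub fixed, the remaining symmetry is that of the rim cycle C_4, giving the dihedral group D_4.

8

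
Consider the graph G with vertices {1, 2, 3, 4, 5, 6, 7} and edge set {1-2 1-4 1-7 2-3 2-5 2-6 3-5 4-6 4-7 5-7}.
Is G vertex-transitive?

Vertex 2 is the only vertex of degree 4, so every automorphism fixes it; G is not vertex-transitive.

No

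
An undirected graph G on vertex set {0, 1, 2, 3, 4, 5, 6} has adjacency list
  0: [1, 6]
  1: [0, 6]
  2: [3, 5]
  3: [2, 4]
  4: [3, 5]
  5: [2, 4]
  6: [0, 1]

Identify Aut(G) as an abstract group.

D_3 × D_4

G has two connected components, {2, 3, 4, 5} and {0, 1, 6}; each is 2-regular, so G = C_4 ⊔ C_3. No automorphism exchanges components of different sizes, hence Aut(G) is the direct product D_3 × D_4, order 48.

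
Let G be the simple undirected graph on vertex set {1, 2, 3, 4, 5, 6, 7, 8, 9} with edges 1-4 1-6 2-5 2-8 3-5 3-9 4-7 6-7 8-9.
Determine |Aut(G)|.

80

G has two connected components, {2, 3, 5, 8, 9} and {1, 4, 6, 7}; each is 2-regular, so G = C_5 ⊔ C_4. No automorphism exchanges components of different sizes, hence Aut(G) is the direct product D_4 × D_5, order 80.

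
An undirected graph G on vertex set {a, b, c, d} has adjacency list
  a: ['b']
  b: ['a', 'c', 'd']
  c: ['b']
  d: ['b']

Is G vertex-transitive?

Vertex b is the only vertex of degree 3, so every automorphism fixes it; G is not vertex-transitive.

No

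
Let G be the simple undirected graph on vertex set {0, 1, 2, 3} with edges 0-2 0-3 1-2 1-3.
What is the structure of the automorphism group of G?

D_4

G is 2-regular and bipartite on 2^2 = 4 vertices with girth 4; it is the hypercube graph Q_2. Aut(Q_2) consists of the signed permutations of the 2 coordinate axes: 2! permutations times 2^2 sign flips, so |Aut| = 2^2·2! = 8.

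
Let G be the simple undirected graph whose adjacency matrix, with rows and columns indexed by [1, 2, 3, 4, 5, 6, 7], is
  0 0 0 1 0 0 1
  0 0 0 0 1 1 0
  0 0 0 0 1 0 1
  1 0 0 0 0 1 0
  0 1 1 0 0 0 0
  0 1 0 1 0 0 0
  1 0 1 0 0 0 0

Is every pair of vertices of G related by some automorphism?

G is 2-regular and connected on 7 vertices, i.e. the cycle C_7. The automorphisms of the 7-cycle are exactly the symmetries of a regular 7-gon: the dihedral group D_7, |D_7| = 14. Under this action every vertex can be carried to every other, so G is vertex-transitive.

Yes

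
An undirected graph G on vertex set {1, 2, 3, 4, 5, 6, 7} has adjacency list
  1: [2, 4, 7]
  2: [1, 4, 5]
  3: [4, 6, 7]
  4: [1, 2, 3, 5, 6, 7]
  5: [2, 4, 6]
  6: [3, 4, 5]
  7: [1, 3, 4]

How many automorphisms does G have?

12

Vertex 4 is the unique vertex of degree 6; the remaining 6 vertices each have degree 3 and induce a cycle, so G is the wheel on 7 vertices with hub 4. Every automorphism fixes the hub and acts on the rim 6-cycle, so Aut(G) ≅ Aut(C_6) = D_6 of order 12.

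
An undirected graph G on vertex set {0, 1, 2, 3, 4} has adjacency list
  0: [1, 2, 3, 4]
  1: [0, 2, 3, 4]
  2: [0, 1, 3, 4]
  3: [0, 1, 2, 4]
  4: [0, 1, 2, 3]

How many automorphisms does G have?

120

Every vertex has degree 4, so G is the complete graph K_5. Any permutation of the 5 vertices preserves K_5, so Aut(K_5) = S_5 of order 5! = 120.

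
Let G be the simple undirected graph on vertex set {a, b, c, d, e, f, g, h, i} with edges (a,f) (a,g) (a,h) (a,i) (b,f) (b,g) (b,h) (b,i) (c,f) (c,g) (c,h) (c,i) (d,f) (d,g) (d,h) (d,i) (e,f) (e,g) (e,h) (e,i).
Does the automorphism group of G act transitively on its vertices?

Automorphisms preserve degree, but G has vertices of degree 4 and vertices of degree 5; no automorphism maps one to the other, so G is not vertex-transitive.

No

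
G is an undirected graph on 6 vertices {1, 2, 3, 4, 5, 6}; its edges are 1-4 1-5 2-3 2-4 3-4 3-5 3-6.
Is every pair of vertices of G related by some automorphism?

No

Vertex 3 is the only vertex of degree 4, so every automorphism fixes it; G is not vertex-transitive.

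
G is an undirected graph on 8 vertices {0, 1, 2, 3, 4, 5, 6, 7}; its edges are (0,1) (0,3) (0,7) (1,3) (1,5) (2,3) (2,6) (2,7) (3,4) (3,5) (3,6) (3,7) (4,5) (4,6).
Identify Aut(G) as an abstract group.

Vertex 3 is the unique vertex of degree 7; the remaining 7 vertices each have degree 3 and induce a cycle, so G is the wheel on 8 vertices with hub 3. With the hub fixed, the remaining symmetry is that of the rim cycle C_7, giving the dihedral group D_7.

D_7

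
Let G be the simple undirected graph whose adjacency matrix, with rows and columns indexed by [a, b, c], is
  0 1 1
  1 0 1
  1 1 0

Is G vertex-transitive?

Every vertex has degree 2, so G is the complete graph K_3. Every bijection on the vertex set is an automorphism of K_3; hence Aut(K_3) ≅ S_3, order 6. This group acts transitively on the 3 vertices.

Yes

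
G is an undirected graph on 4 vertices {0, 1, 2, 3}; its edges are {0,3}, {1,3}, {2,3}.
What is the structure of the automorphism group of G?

Vertex 3 has degree 3 and every other vertex has degree 1, so G is the star K_{1,3} with centre 3. Any automorphism fixes the centre and permutes the 3 leaves freely, so Aut(G) ≅ S_3 of order 3! = 6.

S_3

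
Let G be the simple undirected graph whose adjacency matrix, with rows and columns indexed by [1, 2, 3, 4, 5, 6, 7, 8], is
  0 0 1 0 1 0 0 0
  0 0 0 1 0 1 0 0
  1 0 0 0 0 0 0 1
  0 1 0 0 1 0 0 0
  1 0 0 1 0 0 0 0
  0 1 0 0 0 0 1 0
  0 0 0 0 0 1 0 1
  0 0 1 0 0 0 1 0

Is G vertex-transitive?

Yes

G is 2-regular and connected on 8 vertices, i.e. the cycle C_8. C_8 has 8 rotations and 8 reflections, so Aut(C_8) ≅ D_8 of order 16. This group acts transitively on the 8 vertices.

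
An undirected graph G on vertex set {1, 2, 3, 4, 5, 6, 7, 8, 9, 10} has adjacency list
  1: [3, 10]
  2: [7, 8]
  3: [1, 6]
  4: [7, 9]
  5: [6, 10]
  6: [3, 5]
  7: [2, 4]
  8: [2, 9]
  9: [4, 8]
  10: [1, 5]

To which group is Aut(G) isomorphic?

G has two connected components, {1, 3, 5, 6, 10} and {2, 4, 7, 8, 9}; each is 2-regular, so G = C_5 ⊔ C_5. Aut of a disjoint union of two copies of C_5 is the wreath product D_5 ≀ Z_2, of order 2·10² = 200.

(D_5 × D_5) ⋊ Z_2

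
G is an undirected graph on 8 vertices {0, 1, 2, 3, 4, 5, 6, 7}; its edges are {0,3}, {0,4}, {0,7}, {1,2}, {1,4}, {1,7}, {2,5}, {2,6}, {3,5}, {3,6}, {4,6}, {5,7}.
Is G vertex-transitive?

Yes

G is 3-regular and bipartite on 2^3 = 8 vertices with girth 4; it is the hypercube graph Q_3. The symmetry group of the 3-cube is the hyperoctahedral group B_3 = Z_2 ≀ S_3, of order 2^3·3! = 48. This group acts transitively on the 8 vertices.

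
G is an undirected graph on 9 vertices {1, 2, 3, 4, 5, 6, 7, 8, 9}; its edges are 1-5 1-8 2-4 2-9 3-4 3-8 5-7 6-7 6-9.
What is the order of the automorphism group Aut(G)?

G is 2-regular and connected on 9 vertices, i.e. the cycle C_9. C_9 has 9 rotations and 9 reflections, so Aut(C_9) ≅ D_9 of order 18.

18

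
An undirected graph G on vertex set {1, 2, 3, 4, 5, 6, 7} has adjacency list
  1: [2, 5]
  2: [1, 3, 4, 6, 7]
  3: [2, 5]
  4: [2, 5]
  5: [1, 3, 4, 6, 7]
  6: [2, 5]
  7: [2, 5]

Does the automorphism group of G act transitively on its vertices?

Automorphisms preserve degree, but G has vertices of degree 2 and vertices of degree 5; no automorphism maps one to the other, so G is not vertex-transitive.

No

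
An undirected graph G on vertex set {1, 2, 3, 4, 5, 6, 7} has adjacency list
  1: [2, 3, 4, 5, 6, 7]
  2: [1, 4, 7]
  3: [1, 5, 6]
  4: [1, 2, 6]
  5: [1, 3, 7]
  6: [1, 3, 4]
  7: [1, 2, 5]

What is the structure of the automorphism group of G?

the dihedral group of order 12

Vertex 1 is the unique vertex of degree 6; the remaining 6 vertices each have degree 3 and induce a cycle, so G is the wheel on 7 vertices with hub 1. With the hub fixed, the remaining symmetry is that of the rim cycle C_6, giving the dihedral group D_6.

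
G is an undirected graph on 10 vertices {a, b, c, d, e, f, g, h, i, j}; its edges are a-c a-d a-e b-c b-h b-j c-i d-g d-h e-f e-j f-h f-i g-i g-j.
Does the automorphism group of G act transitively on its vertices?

G is 3-regular on 10 vertices with no triangles and no 4-cycles (girth 5): this is the Petersen graph. It is a classical fact that the Petersen graph has automorphism group S_5 (order 120), arising from its description as the Kneser graph K(5,2). Under this action every vertex can be carried to every other, so G is vertex-transitive.

Yes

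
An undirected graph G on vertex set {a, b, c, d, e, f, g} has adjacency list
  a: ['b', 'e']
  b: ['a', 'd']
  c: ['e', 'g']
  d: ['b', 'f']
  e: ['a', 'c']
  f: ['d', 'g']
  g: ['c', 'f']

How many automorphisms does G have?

Every vertex has degree 2 and the graph is connected, so G is the 7-cycle C_7. The automorphisms of the 7-cycle are exactly the symmetries of a regular 7-gon: the dihedral group D_7, |D_7| = 14.

14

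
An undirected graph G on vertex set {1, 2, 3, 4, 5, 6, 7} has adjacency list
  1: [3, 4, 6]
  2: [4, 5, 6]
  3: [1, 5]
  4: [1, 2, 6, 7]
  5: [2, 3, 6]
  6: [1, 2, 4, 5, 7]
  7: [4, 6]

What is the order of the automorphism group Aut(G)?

Degrees alone do not determine every vertex (e.g. 1 and 2 both have degree 3), but their neighbour-degree multisets differ: N(1) has degrees [2, 4, 5] while N(2) has degrees [3, 4, 5]. Repeating this refinement separates all vertices, so the only automorphism is the identity.

1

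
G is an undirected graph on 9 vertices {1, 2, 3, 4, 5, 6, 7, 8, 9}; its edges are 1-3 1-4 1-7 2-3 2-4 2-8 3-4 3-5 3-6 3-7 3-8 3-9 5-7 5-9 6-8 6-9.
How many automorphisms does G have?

16

Vertex 3 is the unique vertex of degree 8; the remaining 8 vertices each have degree 3 and induce a cycle, so G is the wheel on 9 vertices with hub 3. With the hub fixed, the remaining symmetry is that of the rim cycle C_8, giving the dihedral group D_8.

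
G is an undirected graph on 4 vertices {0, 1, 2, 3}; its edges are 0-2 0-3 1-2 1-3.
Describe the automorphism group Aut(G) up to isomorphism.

Every vertex has degree 2 and the graph is connected, so G is the 4-cycle C_4. The automorphisms of the 4-cycle are exactly the symmetries of a regular 4-gon: the dihedral group D_4, |D_4| = 8.

D_4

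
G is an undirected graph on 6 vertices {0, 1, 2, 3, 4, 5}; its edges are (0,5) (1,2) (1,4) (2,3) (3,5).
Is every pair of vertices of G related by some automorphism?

Automorphisms preserve degree, but G has vertices of degree 1 and vertices of degree 2; no automorphism maps one to the other, so G is not vertex-transitive.

No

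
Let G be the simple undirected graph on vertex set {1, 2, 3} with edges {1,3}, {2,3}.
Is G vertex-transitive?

No

Vertex 3 is the only vertex of degree 2, so every automorphism fixes it; G is not vertex-transitive.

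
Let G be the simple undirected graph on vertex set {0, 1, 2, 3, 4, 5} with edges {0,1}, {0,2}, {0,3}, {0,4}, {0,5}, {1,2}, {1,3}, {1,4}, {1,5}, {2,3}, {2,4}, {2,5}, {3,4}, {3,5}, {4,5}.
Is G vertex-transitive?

Yes

Every vertex has degree 5, so G is the complete graph K_6. Any permutation of the 6 vertices preserves K_6, so Aut(K_6) = S_6 of order 6! = 720. This group acts transitively on the 6 vertices.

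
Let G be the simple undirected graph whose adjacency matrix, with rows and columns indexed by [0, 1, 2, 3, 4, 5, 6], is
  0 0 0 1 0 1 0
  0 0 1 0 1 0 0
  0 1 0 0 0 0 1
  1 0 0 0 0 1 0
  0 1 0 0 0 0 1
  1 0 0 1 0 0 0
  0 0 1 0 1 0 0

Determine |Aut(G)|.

G has two connected components, {1, 2, 4, 6} and {0, 3, 5}; each is 2-regular, so G = C_4 ⊔ C_3. The components are non-isomorphic (different sizes), so Aut(G) = Aut(C_3) × Aut(C_4) = D_3 × D_4 of order 6·8 = 48.

48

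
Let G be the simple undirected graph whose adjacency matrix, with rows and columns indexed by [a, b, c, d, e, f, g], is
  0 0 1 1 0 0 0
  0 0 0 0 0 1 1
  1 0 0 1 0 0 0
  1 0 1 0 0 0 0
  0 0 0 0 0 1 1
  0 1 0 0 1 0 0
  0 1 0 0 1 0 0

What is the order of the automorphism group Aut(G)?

G has two connected components, {b, e, f, g} and {a, c, d}; each is 2-regular, so G = C_4 ⊔ C_3. The components are non-isomorphic (different sizes), so Aut(G) = Aut(C_3) × Aut(C_4) = D_3 × D_4 of order 6·8 = 48.

48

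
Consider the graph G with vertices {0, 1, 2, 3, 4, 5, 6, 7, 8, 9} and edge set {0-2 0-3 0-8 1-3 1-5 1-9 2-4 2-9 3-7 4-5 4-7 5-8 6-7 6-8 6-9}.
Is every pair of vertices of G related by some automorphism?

G is 3-regular on 10 vertices with no triangles and no 4-cycles (girth 5): this is the Petersen graph. It is a classical fact that the Petersen graph has automorphism group S_5 (order 120), arising from its description as the Kneser graph K(5,2). This group acts transitively on the 10 vertices.

Yes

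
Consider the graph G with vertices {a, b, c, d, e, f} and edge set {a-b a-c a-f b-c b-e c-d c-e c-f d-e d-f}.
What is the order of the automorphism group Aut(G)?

10

Vertex c is the unique vertex of degree 5; the remaining 5 vertices each have degree 3 and induce a cycle, so G is the wheel on 6 vertices with hub c. With the hub fixed, the remaining symmetry is that of the rim cycle C_5, giving the dihedral group D_5.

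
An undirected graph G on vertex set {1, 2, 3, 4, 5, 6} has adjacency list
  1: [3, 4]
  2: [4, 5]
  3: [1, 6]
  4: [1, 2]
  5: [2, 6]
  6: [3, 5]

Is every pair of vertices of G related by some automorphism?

Every vertex has degree 2 and the graph is connected, so G is the 6-cycle C_6. C_6 has 6 rotations and 6 reflections, so Aut(C_6) ≅ D_6 of order 12. This group acts transitively on the 6 vertices.

Yes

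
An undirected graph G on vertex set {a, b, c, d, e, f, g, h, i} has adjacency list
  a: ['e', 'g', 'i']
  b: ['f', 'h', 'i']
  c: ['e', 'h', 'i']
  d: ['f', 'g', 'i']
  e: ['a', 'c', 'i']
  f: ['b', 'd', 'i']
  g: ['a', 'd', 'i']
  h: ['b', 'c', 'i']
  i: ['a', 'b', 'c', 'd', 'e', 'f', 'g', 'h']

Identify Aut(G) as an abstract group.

Vertex i is the unique vertex of degree 8; the remaining 8 vertices each have degree 3 and induce a cycle, so G is the wheel on 9 vertices with hub i. With the hub fixed, the remaining symmetry is that of the rim cycle C_8, giving the dihedral group D_8.

D_8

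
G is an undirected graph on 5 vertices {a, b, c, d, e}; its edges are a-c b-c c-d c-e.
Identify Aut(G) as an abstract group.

the symmetric group on 4 letters

Vertex c has degree 4 and every other vertex has degree 1, so G is the star K_{1,4} with centre c. Any automorphism fixes the centre and permutes the 4 leaves freely, so Aut(G) ≅ S_4 of order 4! = 24.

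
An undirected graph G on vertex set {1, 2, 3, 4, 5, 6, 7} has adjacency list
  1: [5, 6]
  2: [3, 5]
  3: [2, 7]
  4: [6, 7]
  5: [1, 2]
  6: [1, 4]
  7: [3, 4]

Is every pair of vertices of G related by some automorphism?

Every vertex has degree 2 and the graph is connected, so G is the 7-cycle C_7. The automorphisms of the 7-cycle are exactly the symmetries of a regular 7-gon: the dihedral group D_7, |D_7| = 14. Under this action every vertex can be carried to every other, so G is vertex-transitive.

Yes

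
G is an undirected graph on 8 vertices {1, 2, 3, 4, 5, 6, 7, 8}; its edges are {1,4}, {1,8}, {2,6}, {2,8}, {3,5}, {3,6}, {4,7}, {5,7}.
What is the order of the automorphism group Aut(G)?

Every vertex has degree 2 and the graph is connected, so G is the 8-cycle C_8. The automorphisms of the 8-cycle are exactly the symmetries of a regular 8-gon: the dihedral group D_8, |D_8| = 16.

16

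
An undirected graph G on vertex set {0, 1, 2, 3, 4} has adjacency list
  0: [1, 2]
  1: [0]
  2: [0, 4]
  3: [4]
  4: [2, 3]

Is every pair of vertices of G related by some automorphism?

Automorphisms preserve degree, but G has vertices of degree 1 and vertices of degree 2; no automorphism maps one to the other, so G is not vertex-transitive.

No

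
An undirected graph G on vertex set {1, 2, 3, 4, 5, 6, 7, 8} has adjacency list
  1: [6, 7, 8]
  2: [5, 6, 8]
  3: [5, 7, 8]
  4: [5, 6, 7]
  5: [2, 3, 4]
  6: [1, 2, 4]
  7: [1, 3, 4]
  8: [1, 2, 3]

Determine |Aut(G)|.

G is 3-regular and bipartite on 2^3 = 8 vertices with girth 4; it is the hypercube graph Q_3. Aut(Q_3) consists of the signed permutations of the 3 coordinate axes: 3! permutations times 2^3 sign flips, so |Aut| = 2^3·3! = 48.

48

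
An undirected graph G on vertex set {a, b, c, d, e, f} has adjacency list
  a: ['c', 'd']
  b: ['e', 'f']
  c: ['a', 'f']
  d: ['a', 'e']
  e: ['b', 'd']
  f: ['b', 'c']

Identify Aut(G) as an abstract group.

G is 2-regular and connected on 6 vertices, i.e. the cycle C_6. The automorphisms of the 6-cycle are exactly the symmetries of a regular 6-gon: the dihedral group D_6, |D_6| = 12.

the dihedral group of order 12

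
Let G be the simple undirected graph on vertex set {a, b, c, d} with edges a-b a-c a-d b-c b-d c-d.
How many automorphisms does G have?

All 4 vertices are pairwise adjacent: G = K_4. Any permutation of the 4 vertices preserves K_4, so Aut(K_4) = S_4 of order 4! = 24.

24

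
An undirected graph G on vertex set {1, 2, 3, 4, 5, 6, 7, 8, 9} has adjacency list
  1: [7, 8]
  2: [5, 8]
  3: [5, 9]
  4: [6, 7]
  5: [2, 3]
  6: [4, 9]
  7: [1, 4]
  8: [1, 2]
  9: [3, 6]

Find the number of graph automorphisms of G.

G is 2-regular and connected on 9 vertices, i.e. the cycle C_9. C_9 has 9 rotations and 9 reflections, so Aut(C_9) ≅ D_9 of order 18.

18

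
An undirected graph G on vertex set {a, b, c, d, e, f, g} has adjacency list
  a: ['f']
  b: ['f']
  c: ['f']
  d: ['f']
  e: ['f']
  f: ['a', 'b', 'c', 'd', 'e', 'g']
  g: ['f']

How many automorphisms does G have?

720

Vertex f has degree 6 and every other vertex has degree 1, so G is the star K_{1,6} with centre f. Any automorphism fixes the centre and permutes the 6 leaves freely, so Aut(G) ≅ S_6 of order 6! = 720.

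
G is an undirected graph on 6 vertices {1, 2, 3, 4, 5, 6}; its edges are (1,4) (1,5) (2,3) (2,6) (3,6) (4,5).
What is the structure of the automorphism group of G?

G has two connected components, {1, 4, 5} and {2, 3, 6}; each is 2-regular, so G = C_3 ⊔ C_3. Aut of a disjoint union of two copies of C_3 is the wreath product D_3 ≀ Z_2, of order 2·6² = 72.

D_3 ≀ Z_2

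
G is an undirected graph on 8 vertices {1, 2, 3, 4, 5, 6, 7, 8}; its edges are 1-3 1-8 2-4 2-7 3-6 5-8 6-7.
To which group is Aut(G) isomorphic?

Z_2

The degree sequence is [2, 2, 2, 1, 1, 2, 2, 2]; the two degree-1 vertices 4 and 5 are the ends of a path, so G = P_8. A path has exactly one nontrivial symmetry — reversal — giving Aut(G) of order 2.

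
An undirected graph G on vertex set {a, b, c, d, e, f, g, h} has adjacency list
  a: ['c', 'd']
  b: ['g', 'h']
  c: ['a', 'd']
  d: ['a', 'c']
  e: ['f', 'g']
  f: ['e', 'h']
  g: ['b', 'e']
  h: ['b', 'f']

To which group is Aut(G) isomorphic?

G has two connected components, {b, e, f, g, h} and {a, c, d}; each is 2-regular, so G = C_5 ⊔ C_3. The components are non-isomorphic (different sizes), so Aut(G) = Aut(C_3) × Aut(C_5) = D_3 × D_5 of order 6·10 = 60.

D_3 × D_5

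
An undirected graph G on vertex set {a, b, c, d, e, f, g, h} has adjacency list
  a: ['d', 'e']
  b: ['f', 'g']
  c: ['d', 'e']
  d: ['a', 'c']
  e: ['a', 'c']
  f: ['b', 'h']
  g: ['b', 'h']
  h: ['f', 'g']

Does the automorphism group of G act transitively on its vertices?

G has two connected components, {a, c, d, e} and {b, f, g, h}; each is 2-regular, so G = C_4 ⊔ C_4. Aut of a disjoint union of two copies of C_4 is the wreath product D_4 ≀ Z_2, of order 2·8² = 128. Under this action every vertex can be carried to every other, so G is vertex-transitive.

Yes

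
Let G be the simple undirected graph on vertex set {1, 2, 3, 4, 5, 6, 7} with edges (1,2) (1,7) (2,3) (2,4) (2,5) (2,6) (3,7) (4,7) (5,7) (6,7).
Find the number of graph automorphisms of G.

240

The vertices split by degree into {2, 7} (degree 5) and {1, 3, 4, 5, 6} (degree 2); every edge runs between the two parts, so G is the complete bipartite graph K_{2,5}. The parts have unequal sizes, so no automorphism swaps them; each part is permuted independently, giving S_5 × S_2 of order 5!·2! = 240.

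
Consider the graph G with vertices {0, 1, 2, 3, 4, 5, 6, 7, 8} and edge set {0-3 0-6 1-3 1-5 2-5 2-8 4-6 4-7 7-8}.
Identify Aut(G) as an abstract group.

the dihedral group of order 18

G is 2-regular and connected on 9 vertices, i.e. the cycle C_9. C_9 has 9 rotations and 9 reflections, so Aut(C_9) ≅ D_9 of order 18.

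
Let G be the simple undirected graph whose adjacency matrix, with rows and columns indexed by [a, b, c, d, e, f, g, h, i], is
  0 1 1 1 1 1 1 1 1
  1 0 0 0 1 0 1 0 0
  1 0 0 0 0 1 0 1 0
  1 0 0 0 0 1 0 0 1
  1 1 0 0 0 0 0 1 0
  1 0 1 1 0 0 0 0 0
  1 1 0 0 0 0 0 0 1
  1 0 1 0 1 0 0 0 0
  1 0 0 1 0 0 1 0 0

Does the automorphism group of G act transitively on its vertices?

Vertex a is the only vertex of degree 8, so every automorphism fixes it; G is not vertex-transitive.

No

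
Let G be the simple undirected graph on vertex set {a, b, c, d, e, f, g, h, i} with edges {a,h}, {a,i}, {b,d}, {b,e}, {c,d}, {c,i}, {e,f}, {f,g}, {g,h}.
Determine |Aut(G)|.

18

Every vertex has degree 2 and the graph is connected, so G is the 9-cycle C_9. C_9 has 9 rotations and 9 reflections, so Aut(C_9) ≅ D_9 of order 18.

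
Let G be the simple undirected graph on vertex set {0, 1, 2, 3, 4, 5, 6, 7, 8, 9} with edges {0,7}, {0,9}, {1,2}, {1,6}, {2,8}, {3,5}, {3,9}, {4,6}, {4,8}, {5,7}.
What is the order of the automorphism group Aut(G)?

G has two connected components, {1, 2, 4, 6, 8} and {0, 3, 5, 7, 9}; each is 2-regular, so G = C_5 ⊔ C_5. With two isomorphic components, Aut(G) = Aut(C_5) ≀ S_2 = (D_5 × D_5) ⋊ Z_2: permute each cycle by D_5, then optionally swap the two cycles. Order 2·(2·5)² = 200.

200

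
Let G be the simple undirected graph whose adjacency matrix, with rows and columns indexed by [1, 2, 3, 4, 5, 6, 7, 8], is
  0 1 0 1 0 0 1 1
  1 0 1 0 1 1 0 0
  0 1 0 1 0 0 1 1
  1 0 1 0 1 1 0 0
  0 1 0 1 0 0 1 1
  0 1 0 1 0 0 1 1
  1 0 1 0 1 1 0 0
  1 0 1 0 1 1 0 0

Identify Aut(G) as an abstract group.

G is 4-regular and bipartite with parts {1, 3, 5, 6} and {2, 4, 7, 8} (each part is independent and every cross-pair is an edge), so G = K_{4,4}. Each part can be permuted independently (S_4 × S_4) and the two equal-size parts can also be swapped, giving (S_4 × S_4) ⋊ Z_2 of order 2·(4!)² = 1152.

S_4 ≀ Z_2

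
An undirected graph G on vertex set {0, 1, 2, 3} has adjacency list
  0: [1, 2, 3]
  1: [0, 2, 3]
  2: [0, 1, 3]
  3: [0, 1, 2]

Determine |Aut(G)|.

24

All 4 vertices are pairwise adjacent: G = K_4. Any permutation of the 4 vertices preserves K_4, so Aut(K_4) = S_4 of order 4! = 24.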